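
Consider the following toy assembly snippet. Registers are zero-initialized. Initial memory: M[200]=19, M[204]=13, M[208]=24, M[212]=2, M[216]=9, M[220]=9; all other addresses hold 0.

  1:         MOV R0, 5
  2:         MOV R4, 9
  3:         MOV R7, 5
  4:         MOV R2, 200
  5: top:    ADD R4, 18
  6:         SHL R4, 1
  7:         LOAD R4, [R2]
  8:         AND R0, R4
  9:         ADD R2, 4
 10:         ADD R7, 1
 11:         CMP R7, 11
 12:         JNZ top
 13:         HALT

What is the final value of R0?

0

MOV R0, 5 → R0=5
MOV R4, 9 → R4=9
MOV R7, 5 → R7=5
MOV R2, 200 → R2=200
ADD R4, 18 → R4=9+18=27
SHL R4, 1 → R4=27<<1=54
LOAD R4, [R2] → R4=M[200]=19
AND R0, R4 → R0=5&19=1
ADD R2, 4 → R2=200+4=204
ADD R7, 1 → R7=5+1=6
CMP R7, 11  (cmp 6,11)
JNZ top: taken
ADD R4, 18 → R4=19+18=37
SHL R4, 1 → R4=37<<1=74
LOAD R4, [R2] → R4=M[204]=13
AND R0, R4 → R0=1&13=1
ADD R2, 4 → R2=204+4=208
ADD R7, 1 → R7=6+1=7
CMP R7, 11  (cmp 7,11)
JNZ top: taken
ADD R4, 18 → R4=13+18=31
SHL R4, 1 → R4=31<<1=62
LOAD R4, [R2] → R4=M[208]=24
AND R0, R4 → R0=1&24=0
ADD R2, 4 → R2=208+4=212
ADD R7, 1 → R7=7+1=8
CMP R7, 11  (cmp 8,11)
JNZ top: taken
ADD R4, 18 → R4=24+18=42
SHL R4, 1 → R4=42<<1=84
LOAD R4, [R2] → R4=M[212]=2
AND R0, R4 → R0=0&2=0
ADD R2, 4 → R2=212+4=216
ADD R7, 1 → R7=8+1=9
CMP R7, 11  (cmp 9,11)
JNZ top: taken
ADD R4, 18 → R4=2+18=20
SHL R4, 1 → R4=20<<1=40
LOAD R4, [R2] → R4=M[216]=9
AND R0, R4 → R0=0&9=0
ADD R2, 4 → R2=216+4=220
ADD R7, 1 → R7=9+1=10
CMP R7, 11  (cmp 10,11)
JNZ top: taken
ADD R4, 18 → R4=9+18=27
SHL R4, 1 → R4=27<<1=54
LOAD R4, [R2] → R4=M[220]=9
AND R0, R4 → R0=0&9=0
ADD R2, 4 → R2=220+4=224
ADD R7, 1 → R7=10+1=11
CMP R7, 11  (cmp 11,11)
JNZ top: not taken
halt.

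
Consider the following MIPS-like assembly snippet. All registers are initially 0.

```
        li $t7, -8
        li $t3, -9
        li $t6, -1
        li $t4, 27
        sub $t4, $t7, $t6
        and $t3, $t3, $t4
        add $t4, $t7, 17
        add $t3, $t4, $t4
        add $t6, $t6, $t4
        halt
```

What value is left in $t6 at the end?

8

li $t7, -8 → $t7=-8
li $t3, -9 → $t3=-9
li $t6, -1 → $t6=-1
li $t4, 27 → $t4=27
sub $t4, $t7, $t6 → $t4=(-8)-(-1)=-7
and $t3, $t3, $t4 → $t3=(-9)&(-7)=-15
add $t4, $t7, 17 → $t4=(-8)+17=9
add $t3, $t4, $t4 → $t3=9+9=18
add $t6, $t6, $t4 → $t6=(-1)+9=8
halt.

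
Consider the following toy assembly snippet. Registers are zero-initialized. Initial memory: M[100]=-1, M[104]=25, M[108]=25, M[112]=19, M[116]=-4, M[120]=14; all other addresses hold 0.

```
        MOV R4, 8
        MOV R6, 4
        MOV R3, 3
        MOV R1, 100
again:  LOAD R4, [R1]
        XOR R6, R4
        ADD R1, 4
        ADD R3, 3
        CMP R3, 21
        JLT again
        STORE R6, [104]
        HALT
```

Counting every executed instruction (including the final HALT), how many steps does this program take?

42

MOV R4, 8 → R4=8
MOV R6, 4 → R6=4
MOV R3, 3 → R3=3
MOV R1, 100 → R1=100
LOAD R4, [R1] → R4=M[100]=-1
XOR R6, R4 → R6=4^(-1)=-5
ADD R1, 4 → R1=100+4=104
ADD R3, 3 → R3=3+3=6
CMP R3, 21  (cmp 6,21)
JLT again: taken
LOAD R4, [R1] → R4=M[104]=25
XOR R6, R4 → R6=(-5)^25=-30
ADD R1, 4 → R1=104+4=108
ADD R3, 3 → R3=6+3=9
CMP R3, 21  (cmp 9,21)
JLT again: taken
LOAD R4, [R1] → R4=M[108]=25
XOR R6, R4 → R6=(-30)^25=-5
ADD R1, 4 → R1=108+4=112
ADD R3, 3 → R3=9+3=12
CMP R3, 21  (cmp 12,21)
JLT again: taken
LOAD R4, [R1] → R4=M[112]=19
XOR R6, R4 → R6=(-5)^19=-24
ADD R1, 4 → R1=112+4=116
ADD R3, 3 → R3=12+3=15
CMP R3, 21  (cmp 15,21)
JLT again: taken
LOAD R4, [R1] → R4=M[116]=-4
XOR R6, R4 → R6=(-24)^(-4)=20
ADD R1, 4 → R1=116+4=120
ADD R3, 3 → R3=15+3=18
CMP R3, 21  (cmp 18,21)
JLT again: taken
LOAD R4, [R1] → R4=M[120]=14
XOR R6, R4 → R6=20^14=26
ADD R1, 4 → R1=120+4=124
ADD R3, 3 → R3=18+3=21
CMP R3, 21  (cmp 21,21)
JLT again: not taken
STORE R6, [104] → M[104]=26
halt.
Total executed instructions: 42.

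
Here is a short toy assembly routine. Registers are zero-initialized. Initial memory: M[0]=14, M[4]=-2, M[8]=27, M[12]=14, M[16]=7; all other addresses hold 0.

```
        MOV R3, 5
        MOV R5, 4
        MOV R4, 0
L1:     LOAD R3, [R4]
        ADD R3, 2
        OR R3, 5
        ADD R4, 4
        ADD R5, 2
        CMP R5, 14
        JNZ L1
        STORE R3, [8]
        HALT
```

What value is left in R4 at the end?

20

after MOV R3, 5: R3=5
after MOV R5, 4: R5=4
after MOV R4, 0: R4=0
after LOAD R3, [R4]: R3=M[0]=14
after ADD R3, 2: R3=14+2=16
after OR R3, 5: R3=16|5=21
after ADD R4, 4: R4=0+4=4
after ADD R5, 2: R5=4+2=6
CMP R5, 14  (cmp 6,14)
JNZ L1: taken
after LOAD R3, [R4]: R3=M[4]=-2
after ADD R3, 2: R3=(-2)+2=0
after OR R3, 5: R3=0|5=5
after ADD R4, 4: R4=4+4=8
after ADD R5, 2: R5=6+2=8
CMP R5, 14  (cmp 8,14)
JNZ L1: taken
after LOAD R3, [R4]: R3=M[8]=27
after ADD R3, 2: R3=27+2=29
after OR R3, 5: R3=29|5=29
after ADD R4, 4: R4=8+4=12
after ADD R5, 2: R5=8+2=10
CMP R5, 14  (cmp 10,14)
JNZ L1: taken
after LOAD R3, [R4]: R3=M[12]=14
after ADD R3, 2: R3=14+2=16
after OR R3, 5: R3=16|5=21
after ADD R4, 4: R4=12+4=16
after ADD R5, 2: R5=10+2=12
CMP R5, 14  (cmp 12,14)
JNZ L1: taken
after LOAD R3, [R4]: R3=M[16]=7
after ADD R3, 2: R3=7+2=9
after OR R3, 5: R3=9|5=13
after ADD R4, 4: R4=16+4=20
after ADD R5, 2: R5=12+2=14
CMP R5, 14  (cmp 14,14)
JNZ L1: not taken
STORE R3, [8] → M[8]=13
halt.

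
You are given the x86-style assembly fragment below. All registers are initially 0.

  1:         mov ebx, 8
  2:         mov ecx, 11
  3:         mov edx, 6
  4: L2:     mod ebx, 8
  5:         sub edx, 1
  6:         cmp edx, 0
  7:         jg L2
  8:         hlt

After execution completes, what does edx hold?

0

mov ebx, 8 → ebx=8
mov ecx, 11 → ecx=11
mov edx, 6 → edx=6
mod ebx, 8 → ebx=8%8=0
sub edx, 1 → edx=6-1=5
cmp edx, 0  (cmp 5,0)
jg L2: taken
mod ebx, 8 → ebx=0%8=0
sub edx, 1 → edx=5-1=4
cmp edx, 0  (cmp 4,0)
jg L2: taken
mod ebx, 8 → ebx=0%8=0
sub edx, 1 → edx=4-1=3
cmp edx, 0  (cmp 3,0)
jg L2: taken
mod ebx, 8 → ebx=0%8=0
sub edx, 1 → edx=3-1=2
cmp edx, 0  (cmp 2,0)
jg L2: taken
mod ebx, 8 → ebx=0%8=0
sub edx, 1 → edx=2-1=1
cmp edx, 0  (cmp 1,0)
jg L2: taken
mod ebx, 8 → ebx=0%8=0
sub edx, 1 → edx=1-1=0
cmp edx, 0  (cmp 0,0)
jg L2: not taken
halt.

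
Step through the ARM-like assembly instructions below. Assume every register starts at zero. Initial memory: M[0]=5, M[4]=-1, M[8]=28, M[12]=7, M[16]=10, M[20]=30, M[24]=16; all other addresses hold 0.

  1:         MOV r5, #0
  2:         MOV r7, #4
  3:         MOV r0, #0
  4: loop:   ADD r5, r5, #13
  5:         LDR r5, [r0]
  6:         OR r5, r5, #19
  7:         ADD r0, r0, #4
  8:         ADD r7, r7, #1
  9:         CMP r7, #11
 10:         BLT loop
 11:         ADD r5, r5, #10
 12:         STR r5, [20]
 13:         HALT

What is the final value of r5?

r5=0
r7=4
r0=0
r5=0+13=13
r5=M[0]=5
r5=5|19=23
r0=0+4=4
r7=4+1=5
CMP r7, #11  (cmp 5,11)
BLT loop: taken
r5=23+13=36
r5=M[4]=-1
r5=(-1)|19=-1
r0=4+4=8
r7=5+1=6
CMP r7, #11  (cmp 6,11)
BLT loop: taken
r5=(-1)+13=12
r5=M[8]=28
r5=28|19=31
r0=8+4=12
r7=6+1=7
CMP r7, #11  (cmp 7,11)
BLT loop: taken
r5=31+13=44
r5=M[12]=7
r5=7|19=23
r0=12+4=16
r7=7+1=8
CMP r7, #11  (cmp 8,11)
BLT loop: taken
r5=23+13=36
r5=M[16]=10
r5=10|19=27
r0=16+4=20
r7=8+1=9
CMP r7, #11  (cmp 9,11)
BLT loop: taken
r5=27+13=40
r5=M[20]=30
r5=30|19=31
r0=20+4=24
r7=9+1=10
CMP r7, #11  (cmp 10,11)
BLT loop: taken
r5=31+13=44
r5=M[24]=16
r5=16|19=19
r0=24+4=28
r7=10+1=11
CMP r7, #11  (cmp 11,11)
BLT loop: not taken
r5=19+10=29
STR r5, [20] → M[20]=29
halt.

29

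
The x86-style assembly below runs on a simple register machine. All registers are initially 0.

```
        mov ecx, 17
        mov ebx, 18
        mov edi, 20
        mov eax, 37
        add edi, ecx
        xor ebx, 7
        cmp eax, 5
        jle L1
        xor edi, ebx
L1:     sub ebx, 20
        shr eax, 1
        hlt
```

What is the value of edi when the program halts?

48

after mov ecx, 17: ecx=17
after mov ebx, 18: ebx=18
after mov edi, 20: edi=20
after mov eax, 37: eax=37
after add edi, ecx: edi=20+17=37
after xor ebx, 7: ebx=18^7=21
cmp eax, 5  (cmp 37,5)
jle L1: not taken
after xor edi, ebx: edi=37^21=48
after sub ebx, 20: ebx=21-20=1
after shr eax, 1: eax=37>>1=18
halt.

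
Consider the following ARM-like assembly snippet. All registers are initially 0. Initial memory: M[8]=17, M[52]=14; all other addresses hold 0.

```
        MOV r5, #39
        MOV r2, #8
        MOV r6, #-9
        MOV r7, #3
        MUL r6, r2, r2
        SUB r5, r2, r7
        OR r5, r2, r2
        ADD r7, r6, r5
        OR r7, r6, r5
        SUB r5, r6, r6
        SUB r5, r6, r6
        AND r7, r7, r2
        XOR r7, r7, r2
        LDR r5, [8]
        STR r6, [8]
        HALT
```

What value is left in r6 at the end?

64

after MOV r5, #39: r5=39
after MOV r2, #8: r2=8
after MOV r6, #-9: r6=-9
after MOV r7, #3: r7=3
after MUL r6, r2, r2: r6=8*8=64
after SUB r5, r2, r7: r5=8-3=5
after OR r5, r2, r2: r5=8|8=8
after ADD r7, r6, r5: r7=64+8=72
after OR r7, r6, r5: r7=64|8=72
after SUB r5, r6, r6: r5=64-64=0
after SUB r5, r6, r6: r5=64-64=0
after AND r7, r7, r2: r7=72&8=8
after XOR r7, r7, r2: r7=8^8=0
after LDR r5, [8]: r5=M[8]=17
STR r6, [8] → M[8]=64
halt.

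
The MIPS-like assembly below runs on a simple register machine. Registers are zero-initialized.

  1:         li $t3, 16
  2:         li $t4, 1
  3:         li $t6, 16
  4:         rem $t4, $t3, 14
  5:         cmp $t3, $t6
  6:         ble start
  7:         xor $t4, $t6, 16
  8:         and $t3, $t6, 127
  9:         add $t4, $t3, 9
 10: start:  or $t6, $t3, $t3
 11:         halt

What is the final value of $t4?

li $t3, 16 → $t3=16
li $t4, 1 → $t4=1
li $t6, 16 → $t6=16
rem $t4, $t3, 14 → $t4=16%14=2
cmp $t3, $t6  (cmp 16,16)
ble start: taken
or $t6, $t3, $t3 → $t6=16|16=16
halt.

2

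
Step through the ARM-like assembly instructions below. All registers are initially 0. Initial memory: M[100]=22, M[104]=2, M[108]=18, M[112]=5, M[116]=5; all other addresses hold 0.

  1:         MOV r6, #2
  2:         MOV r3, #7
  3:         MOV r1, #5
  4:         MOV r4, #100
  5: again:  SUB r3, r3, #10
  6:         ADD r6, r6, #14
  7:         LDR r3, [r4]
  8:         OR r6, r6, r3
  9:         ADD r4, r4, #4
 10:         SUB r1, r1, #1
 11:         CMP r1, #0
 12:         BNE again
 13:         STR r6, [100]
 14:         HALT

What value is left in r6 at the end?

87

r6=2
r3=7
r1=5
r4=100
r3=7-10=-3
r6=2+14=16
r3=M[100]=22
r6=16|22=22
r4=100+4=104
r1=5-1=4
CMP r1, #0  (cmp 4,0)
BNE again: taken
r3=22-10=12
r6=22+14=36
r3=M[104]=2
r6=36|2=38
r4=104+4=108
r1=4-1=3
CMP r1, #0  (cmp 3,0)
BNE again: taken
r3=2-10=-8
r6=38+14=52
r3=M[108]=18
r6=52|18=54
r4=108+4=112
r1=3-1=2
CMP r1, #0  (cmp 2,0)
BNE again: taken
r3=18-10=8
r6=54+14=68
r3=M[112]=5
r6=68|5=69
r4=112+4=116
r1=2-1=1
CMP r1, #0  (cmp 1,0)
BNE again: taken
r3=5-10=-5
r6=69+14=83
r3=M[116]=5
r6=83|5=87
r4=116+4=120
r1=1-1=0
CMP r1, #0  (cmp 0,0)
BNE again: not taken
STR r6, [100] → M[100]=87
halt.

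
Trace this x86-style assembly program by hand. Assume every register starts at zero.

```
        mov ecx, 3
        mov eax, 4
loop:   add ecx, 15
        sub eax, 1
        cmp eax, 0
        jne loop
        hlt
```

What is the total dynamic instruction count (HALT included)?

ecx=3
eax=4
ecx=3+15=18
eax=4-1=3
cmp eax, 0  (cmp 3,0)
jne loop: taken
ecx=18+15=33
eax=3-1=2
cmp eax, 0  (cmp 2,0)
jne loop: taken
ecx=33+15=48
eax=2-1=1
cmp eax, 0  (cmp 1,0)
jne loop: taken
ecx=48+15=63
eax=1-1=0
cmp eax, 0  (cmp 0,0)
jne loop: not taken
halt.
Total executed instructions: 19.

19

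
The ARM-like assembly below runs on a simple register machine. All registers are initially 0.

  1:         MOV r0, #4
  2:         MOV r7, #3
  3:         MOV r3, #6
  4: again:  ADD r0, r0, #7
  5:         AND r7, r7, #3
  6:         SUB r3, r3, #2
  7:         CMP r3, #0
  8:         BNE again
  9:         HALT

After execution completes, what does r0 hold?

MOV r0, #4 → r0=4
MOV r7, #3 → r7=3
MOV r3, #6 → r3=6
ADD r0, r0, #7 → r0=4+7=11
AND r7, r7, #3 → r7=3&3=3
SUB r3, r3, #2 → r3=6-2=4
CMP r3, #0  (cmp 4,0)
BNE again: taken
ADD r0, r0, #7 → r0=11+7=18
AND r7, r7, #3 → r7=3&3=3
SUB r3, r3, #2 → r3=4-2=2
CMP r3, #0  (cmp 2,0)
BNE again: taken
ADD r0, r0, #7 → r0=18+7=25
AND r7, r7, #3 → r7=3&3=3
SUB r3, r3, #2 → r3=2-2=0
CMP r3, #0  (cmp 0,0)
BNE again: not taken
halt.

25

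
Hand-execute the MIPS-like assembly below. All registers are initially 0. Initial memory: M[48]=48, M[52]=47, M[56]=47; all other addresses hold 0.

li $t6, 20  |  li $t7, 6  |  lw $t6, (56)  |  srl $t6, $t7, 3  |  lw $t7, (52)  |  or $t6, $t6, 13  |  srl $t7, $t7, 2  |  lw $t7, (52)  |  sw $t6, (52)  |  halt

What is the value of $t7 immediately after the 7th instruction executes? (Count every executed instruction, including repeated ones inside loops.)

11

li $t6, 20 → $t6=20
li $t7, 6 → $t7=6
lw $t6, (56) → $t6=M[56]=47
srl $t6, $t7, 3 → $t6=6>>3=0
lw $t7, (52) → $t7=M[52]=47
or $t6, $t6, 13 → $t6=0|13=13
srl $t7, $t7, 2 → $t7=47>>2=11
After step 7: $t7 = 11.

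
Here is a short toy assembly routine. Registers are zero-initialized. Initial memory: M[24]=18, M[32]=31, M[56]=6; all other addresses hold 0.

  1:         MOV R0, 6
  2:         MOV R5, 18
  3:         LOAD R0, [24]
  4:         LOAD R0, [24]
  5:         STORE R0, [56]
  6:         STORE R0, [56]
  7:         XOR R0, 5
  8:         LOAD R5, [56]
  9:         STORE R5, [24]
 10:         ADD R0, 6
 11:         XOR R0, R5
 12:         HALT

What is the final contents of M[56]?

18

MOV R0, 6 → R0=6
MOV R5, 18 → R5=18
LOAD R0, [24] → R0=M[24]=18
LOAD R0, [24] → R0=M[24]=18
STORE R0, [56] → M[56]=18
STORE R0, [56] → M[56]=18
XOR R0, 5 → R0=18^5=23
LOAD R5, [56] → R5=M[56]=18
STORE R5, [24] → M[24]=18
ADD R0, 6 → R0=23+6=29
XOR R0, R5 → R0=29^18=15
halt.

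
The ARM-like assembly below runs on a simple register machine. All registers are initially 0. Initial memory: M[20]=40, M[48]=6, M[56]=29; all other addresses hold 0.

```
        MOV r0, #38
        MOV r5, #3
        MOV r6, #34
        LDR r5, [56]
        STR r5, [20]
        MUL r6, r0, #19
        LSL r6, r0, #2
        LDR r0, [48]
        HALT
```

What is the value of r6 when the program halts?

152

after MOV r0, #38: r0=38
after MOV r5, #3: r5=3
after MOV r6, #34: r6=34
after LDR r5, [56]: r5=M[56]=29
STR r5, [20] → M[20]=29
after MUL r6, r0, #19: r6=38*19=722
after LSL r6, r0, #2: r6=38<<2=152
after LDR r0, [48]: r0=M[48]=6
halt.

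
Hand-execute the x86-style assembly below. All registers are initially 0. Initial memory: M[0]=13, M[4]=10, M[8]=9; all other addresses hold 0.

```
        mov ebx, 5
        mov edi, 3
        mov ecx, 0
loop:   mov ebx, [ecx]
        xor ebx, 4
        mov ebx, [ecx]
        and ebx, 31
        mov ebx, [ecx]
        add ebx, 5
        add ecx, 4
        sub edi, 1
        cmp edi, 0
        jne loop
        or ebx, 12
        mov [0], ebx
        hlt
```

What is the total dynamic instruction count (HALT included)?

36

ebx=5
edi=3
ecx=0
ebx=M[0]=13
ebx=13^4=9
ebx=M[0]=13
ebx=13&31=13
ebx=M[0]=13
ebx=13+5=18
ecx=0+4=4
edi=3-1=2
cmp edi, 0  (cmp 2,0)
jne loop: taken
ebx=M[4]=10
ebx=10^4=14
ebx=M[4]=10
ebx=10&31=10
ebx=M[4]=10
ebx=10+5=15
ecx=4+4=8
edi=2-1=1
cmp edi, 0  (cmp 1,0)
jne loop: taken
ebx=M[8]=9
ebx=9^4=13
ebx=M[8]=9
ebx=9&31=9
ebx=M[8]=9
ebx=9+5=14
ecx=8+4=12
edi=1-1=0
cmp edi, 0  (cmp 0,0)
jne loop: not taken
ebx=14|12=14
mov [0], ebx → M[0]=14
halt.
Total executed instructions: 36.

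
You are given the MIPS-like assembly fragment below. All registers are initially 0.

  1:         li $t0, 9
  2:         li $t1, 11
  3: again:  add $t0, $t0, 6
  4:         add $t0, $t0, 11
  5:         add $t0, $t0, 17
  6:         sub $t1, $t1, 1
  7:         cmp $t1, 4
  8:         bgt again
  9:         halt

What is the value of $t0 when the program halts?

247

$t0=9
$t1=11
$t0=9+6=15
$t0=15+11=26
$t0=26+17=43
$t1=11-1=10
cmp $t1, 4  (cmp 10,4)
bgt again: taken
$t0=43+6=49
$t0=49+11=60
$t0=60+17=77
$t1=10-1=9
cmp $t1, 4  (cmp 9,4)
bgt again: taken
$t0=77+6=83
$t0=83+11=94
$t0=94+17=111
$t1=9-1=8
cmp $t1, 4  (cmp 8,4)
bgt again: taken
$t0=111+6=117
$t0=117+11=128
$t0=128+17=145
$t1=8-1=7
cmp $t1, 4  (cmp 7,4)
bgt again: taken
$t0=145+6=151
$t0=151+11=162
$t0=162+17=179
$t1=7-1=6
cmp $t1, 4  (cmp 6,4)
bgt again: taken
$t0=179+6=185
$t0=185+11=196
$t0=196+17=213
$t1=6-1=5
cmp $t1, 4  (cmp 5,4)
bgt again: taken
$t0=213+6=219
$t0=219+11=230
$t0=230+17=247
$t1=5-1=4
cmp $t1, 4  (cmp 4,4)
bgt again: not taken
halt.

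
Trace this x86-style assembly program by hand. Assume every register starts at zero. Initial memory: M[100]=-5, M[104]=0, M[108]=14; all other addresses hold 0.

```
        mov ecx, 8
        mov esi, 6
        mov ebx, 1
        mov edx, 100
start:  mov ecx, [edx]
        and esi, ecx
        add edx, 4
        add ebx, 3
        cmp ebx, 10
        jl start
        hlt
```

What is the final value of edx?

112

after mov ecx, 8: ecx=8
after mov esi, 6: esi=6
after mov ebx, 1: ebx=1
after mov edx, 100: edx=100
after mov ecx, [edx]: ecx=M[100]=-5
after and esi, ecx: esi=6&(-5)=2
after add edx, 4: edx=100+4=104
after add ebx, 3: ebx=1+3=4
cmp ebx, 10  (cmp 4,10)
jl start: taken
after mov ecx, [edx]: ecx=M[104]=0
after and esi, ecx: esi=2&0=0
after add edx, 4: edx=104+4=108
after add ebx, 3: ebx=4+3=7
cmp ebx, 10  (cmp 7,10)
jl start: taken
after mov ecx, [edx]: ecx=M[108]=14
after and esi, ecx: esi=0&14=0
after add edx, 4: edx=108+4=112
after add ebx, 3: ebx=7+3=10
cmp ebx, 10  (cmp 10,10)
jl start: not taken
halt.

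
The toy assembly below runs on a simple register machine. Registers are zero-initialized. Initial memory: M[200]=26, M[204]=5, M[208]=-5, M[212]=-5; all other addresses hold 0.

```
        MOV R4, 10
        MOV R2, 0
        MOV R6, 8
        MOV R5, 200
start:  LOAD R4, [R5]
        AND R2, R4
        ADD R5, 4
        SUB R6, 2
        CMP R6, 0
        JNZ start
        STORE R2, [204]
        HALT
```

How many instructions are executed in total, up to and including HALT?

30

after MOV R4, 10: R4=10
after MOV R2, 0: R2=0
after MOV R6, 8: R6=8
after MOV R5, 200: R5=200
after LOAD R4, [R5]: R4=M[200]=26
after AND R2, R4: R2=0&26=0
after ADD R5, 4: R5=200+4=204
after SUB R6, 2: R6=8-2=6
CMP R6, 0  (cmp 6,0)
JNZ start: taken
after LOAD R4, [R5]: R4=M[204]=5
after AND R2, R4: R2=0&5=0
after ADD R5, 4: R5=204+4=208
after SUB R6, 2: R6=6-2=4
CMP R6, 0  (cmp 4,0)
JNZ start: taken
after LOAD R4, [R5]: R4=M[208]=-5
after AND R2, R4: R2=0&(-5)=0
after ADD R5, 4: R5=208+4=212
after SUB R6, 2: R6=4-2=2
CMP R6, 0  (cmp 2,0)
JNZ start: taken
after LOAD R4, [R5]: R4=M[212]=-5
after AND R2, R4: R2=0&(-5)=0
after ADD R5, 4: R5=212+4=216
after SUB R6, 2: R6=2-2=0
CMP R6, 0  (cmp 0,0)
JNZ start: not taken
STORE R2, [204] → M[204]=0
halt.
Total executed instructions: 30.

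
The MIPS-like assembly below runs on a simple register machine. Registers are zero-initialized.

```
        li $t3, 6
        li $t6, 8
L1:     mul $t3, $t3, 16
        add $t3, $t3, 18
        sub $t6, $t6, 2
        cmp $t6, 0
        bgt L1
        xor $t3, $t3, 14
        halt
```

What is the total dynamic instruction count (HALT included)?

24

$t3=6
$t6=8
$t3=6*16=96
$t3=96+18=114
$t6=8-2=6
cmp $t6, 0  (cmp 6,0)
bgt L1: taken
$t3=114*16=1824
$t3=1824+18=1842
$t6=6-2=4
cmp $t6, 0  (cmp 4,0)
bgt L1: taken
$t3=1842*16=29472
$t3=29472+18=29490
$t6=4-2=2
cmp $t6, 0  (cmp 2,0)
bgt L1: taken
$t3=29490*16=471840
$t3=471840+18=471858
$t6=2-2=0
cmp $t6, 0  (cmp 0,0)
bgt L1: not taken
$t3=471858^14=471868
halt.
Total executed instructions: 24.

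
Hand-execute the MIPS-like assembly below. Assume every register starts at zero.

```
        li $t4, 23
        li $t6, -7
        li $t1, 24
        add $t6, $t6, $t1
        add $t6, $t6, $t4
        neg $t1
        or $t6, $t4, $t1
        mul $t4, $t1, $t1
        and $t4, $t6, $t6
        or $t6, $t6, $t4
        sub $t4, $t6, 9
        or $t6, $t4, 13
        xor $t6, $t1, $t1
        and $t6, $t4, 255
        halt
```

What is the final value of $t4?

-10

li $t4, 23 → $t4=23
li $t6, -7 → $t6=-7
li $t1, 24 → $t1=24
add $t6, $t6, $t1 → $t6=(-7)+24=17
add $t6, $t6, $t4 → $t6=17+23=40
neg $t1 → $t1=-(24)=-24
or $t6, $t4, $t1 → $t6=23|(-24)=-1
mul $t4, $t1, $t1 → $t4=(-24)*(-24)=576
and $t4, $t6, $t6 → $t4=(-1)&(-1)=-1
or $t6, $t6, $t4 → $t6=(-1)|(-1)=-1
sub $t4, $t6, 9 → $t4=(-1)-9=-10
or $t6, $t4, 13 → $t6=(-10)|13=-1
xor $t6, $t1, $t1 → $t6=(-24)^(-24)=0
and $t6, $t4, 255 → $t6=(-10)&255=246
halt.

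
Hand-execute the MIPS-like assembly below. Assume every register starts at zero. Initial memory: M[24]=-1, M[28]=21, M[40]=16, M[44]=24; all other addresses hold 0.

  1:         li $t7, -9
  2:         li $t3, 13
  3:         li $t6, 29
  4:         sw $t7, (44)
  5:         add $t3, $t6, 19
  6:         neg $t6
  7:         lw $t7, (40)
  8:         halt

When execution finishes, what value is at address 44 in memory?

-9

li $t7, -9 → $t7=-9
li $t3, 13 → $t3=13
li $t6, 29 → $t6=29
sw $t7, (44) → M[44]=-9
add $t3, $t6, 19 → $t3=29+19=48
neg $t6 → $t6=-(29)=-29
lw $t7, (40) → $t7=M[40]=16
halt.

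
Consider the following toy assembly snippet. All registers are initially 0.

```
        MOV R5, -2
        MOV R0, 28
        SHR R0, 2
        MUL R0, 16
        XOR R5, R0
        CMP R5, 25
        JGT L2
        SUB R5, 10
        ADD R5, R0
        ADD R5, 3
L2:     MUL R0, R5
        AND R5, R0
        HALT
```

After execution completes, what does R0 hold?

-1008

after MOV R5, -2: R5=-2
after MOV R0, 28: R0=28
after SHR R0, 2: R0=28>>2=7
after MUL R0, 16: R0=7*16=112
after XOR R5, R0: R5=(-2)^112=-114
CMP R5, 25  (cmp -114,25)
JGT L2: not taken
after SUB R5, 10: R5=(-114)-10=-124
after ADD R5, R0: R5=(-124)+112=-12
after ADD R5, 3: R5=(-12)+3=-9
after MUL R0, R5: R0=112*(-9)=-1008
after AND R5, R0: R5=(-9)&(-1008)=-1008
halt.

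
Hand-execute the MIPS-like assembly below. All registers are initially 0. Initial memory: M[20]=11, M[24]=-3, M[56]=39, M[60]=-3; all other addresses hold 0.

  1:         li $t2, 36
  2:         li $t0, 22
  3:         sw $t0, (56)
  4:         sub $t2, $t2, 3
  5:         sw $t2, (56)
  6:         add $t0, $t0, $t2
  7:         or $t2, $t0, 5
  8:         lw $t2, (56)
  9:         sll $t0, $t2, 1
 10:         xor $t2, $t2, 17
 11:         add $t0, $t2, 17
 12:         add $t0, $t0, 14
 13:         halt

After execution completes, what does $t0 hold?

after li $t2, 36: $t2=36
after li $t0, 22: $t0=22
sw $t0, (56) → M[56]=22
after sub $t2, $t2, 3: $t2=36-3=33
sw $t2, (56) → M[56]=33
after add $t0, $t0, $t2: $t0=22+33=55
after or $t2, $t0, 5: $t2=55|5=55
after lw $t2, (56): $t2=M[56]=33
after sll $t0, $t2, 1: $t0=33<<1=66
after xor $t2, $t2, 17: $t2=33^17=48
after add $t0, $t2, 17: $t0=48+17=65
after add $t0, $t0, 14: $t0=65+14=79
halt.

79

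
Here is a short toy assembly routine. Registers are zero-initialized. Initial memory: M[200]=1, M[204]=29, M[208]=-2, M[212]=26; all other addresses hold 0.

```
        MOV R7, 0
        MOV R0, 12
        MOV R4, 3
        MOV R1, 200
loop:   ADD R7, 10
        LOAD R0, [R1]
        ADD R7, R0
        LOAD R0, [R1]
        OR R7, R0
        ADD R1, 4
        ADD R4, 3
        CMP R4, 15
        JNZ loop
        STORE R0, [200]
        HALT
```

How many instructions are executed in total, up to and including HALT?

42

MOV R7, 0 → R7=0
MOV R0, 12 → R0=12
MOV R4, 3 → R4=3
MOV R1, 200 → R1=200
ADD R7, 10 → R7=0+10=10
LOAD R0, [R1] → R0=M[200]=1
ADD R7, R0 → R7=10+1=11
LOAD R0, [R1] → R0=M[200]=1
OR R7, R0 → R7=11|1=11
ADD R1, 4 → R1=200+4=204
ADD R4, 3 → R4=3+3=6
CMP R4, 15  (cmp 6,15)
JNZ loop: taken
ADD R7, 10 → R7=11+10=21
LOAD R0, [R1] → R0=M[204]=29
ADD R7, R0 → R7=21+29=50
LOAD R0, [R1] → R0=M[204]=29
OR R7, R0 → R7=50|29=63
ADD R1, 4 → R1=204+4=208
ADD R4, 3 → R4=6+3=9
CMP R4, 15  (cmp 9,15)
JNZ loop: taken
ADD R7, 10 → R7=63+10=73
LOAD R0, [R1] → R0=M[208]=-2
ADD R7, R0 → R7=73+(-2)=71
LOAD R0, [R1] → R0=M[208]=-2
OR R7, R0 → R7=71|(-2)=-1
ADD R1, 4 → R1=208+4=212
ADD R4, 3 → R4=9+3=12
CMP R4, 15  (cmp 12,15)
JNZ loop: taken
ADD R7, 10 → R7=(-1)+10=9
LOAD R0, [R1] → R0=M[212]=26
ADD R7, R0 → R7=9+26=35
LOAD R0, [R1] → R0=M[212]=26
OR R7, R0 → R7=35|26=59
ADD R1, 4 → R1=212+4=216
ADD R4, 3 → R4=12+3=15
CMP R4, 15  (cmp 15,15)
JNZ loop: not taken
STORE R0, [200] → M[200]=26
halt.
Total executed instructions: 42.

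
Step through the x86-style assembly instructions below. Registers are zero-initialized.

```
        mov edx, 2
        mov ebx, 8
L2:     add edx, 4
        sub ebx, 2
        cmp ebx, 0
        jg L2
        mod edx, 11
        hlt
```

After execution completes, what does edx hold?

7

mov edx, 2 → edx=2
mov ebx, 8 → ebx=8
add edx, 4 → edx=2+4=6
sub ebx, 2 → ebx=8-2=6
cmp ebx, 0  (cmp 6,0)
jg L2: taken
add edx, 4 → edx=6+4=10
sub ebx, 2 → ebx=6-2=4
cmp ebx, 0  (cmp 4,0)
jg L2: taken
add edx, 4 → edx=10+4=14
sub ebx, 2 → ebx=4-2=2
cmp ebx, 0  (cmp 2,0)
jg L2: taken
add edx, 4 → edx=14+4=18
sub ebx, 2 → ebx=2-2=0
cmp ebx, 0  (cmp 0,0)
jg L2: not taken
mod edx, 11 → edx=18%11=7
halt.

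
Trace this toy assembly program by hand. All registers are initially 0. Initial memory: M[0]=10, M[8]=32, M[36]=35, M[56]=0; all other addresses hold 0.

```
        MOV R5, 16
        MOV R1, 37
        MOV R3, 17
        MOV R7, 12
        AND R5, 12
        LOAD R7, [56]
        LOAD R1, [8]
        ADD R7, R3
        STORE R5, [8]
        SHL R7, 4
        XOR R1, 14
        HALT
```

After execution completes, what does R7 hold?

272

R5=16
R1=37
R3=17
R7=12
R5=16&12=0
R7=M[56]=0
R1=M[8]=32
R7=0+17=17
STORE R5, [8] → M[8]=0
R7=17<<4=272
R1=32^14=46
halt.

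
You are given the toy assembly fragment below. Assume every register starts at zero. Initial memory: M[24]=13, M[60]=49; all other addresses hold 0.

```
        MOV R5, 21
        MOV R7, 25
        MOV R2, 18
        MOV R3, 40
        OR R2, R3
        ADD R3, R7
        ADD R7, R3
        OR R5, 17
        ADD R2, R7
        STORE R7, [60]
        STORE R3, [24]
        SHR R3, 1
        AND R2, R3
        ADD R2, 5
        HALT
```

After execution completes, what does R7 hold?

90

MOV R5, 21 → R5=21
MOV R7, 25 → R7=25
MOV R2, 18 → R2=18
MOV R3, 40 → R3=40
OR R2, R3 → R2=18|40=58
ADD R3, R7 → R3=40+25=65
ADD R7, R3 → R7=25+65=90
OR R5, 17 → R5=21|17=21
ADD R2, R7 → R2=58+90=148
STORE R7, [60] → M[60]=90
STORE R3, [24] → M[24]=65
SHR R3, 1 → R3=65>>1=32
AND R2, R3 → R2=148&32=0
ADD R2, 5 → R2=0+5=5
halt.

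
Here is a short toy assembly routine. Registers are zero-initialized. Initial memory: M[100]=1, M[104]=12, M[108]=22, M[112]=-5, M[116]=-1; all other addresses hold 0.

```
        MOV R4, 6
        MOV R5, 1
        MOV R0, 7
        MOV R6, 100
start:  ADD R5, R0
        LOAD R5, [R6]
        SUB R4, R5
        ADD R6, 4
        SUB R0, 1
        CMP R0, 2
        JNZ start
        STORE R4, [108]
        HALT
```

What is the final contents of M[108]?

MOV R4, 6 → R4=6
MOV R5, 1 → R5=1
MOV R0, 7 → R0=7
MOV R6, 100 → R6=100
ADD R5, R0 → R5=1+7=8
LOAD R5, [R6] → R5=M[100]=1
SUB R4, R5 → R4=6-1=5
ADD R6, 4 → R6=100+4=104
SUB R0, 1 → R0=7-1=6
CMP R0, 2  (cmp 6,2)
JNZ start: taken
ADD R5, R0 → R5=1+6=7
LOAD R5, [R6] → R5=M[104]=12
SUB R4, R5 → R4=5-12=-7
ADD R6, 4 → R6=104+4=108
SUB R0, 1 → R0=6-1=5
CMP R0, 2  (cmp 5,2)
JNZ start: taken
ADD R5, R0 → R5=12+5=17
LOAD R5, [R6] → R5=M[108]=22
SUB R4, R5 → R4=(-7)-22=-29
ADD R6, 4 → R6=108+4=112
SUB R0, 1 → R0=5-1=4
CMP R0, 2  (cmp 4,2)
JNZ start: taken
ADD R5, R0 → R5=22+4=26
LOAD R5, [R6] → R5=M[112]=-5
SUB R4, R5 → R4=(-29)-(-5)=-24
ADD R6, 4 → R6=112+4=116
SUB R0, 1 → R0=4-1=3
CMP R0, 2  (cmp 3,2)
JNZ start: taken
ADD R5, R0 → R5=(-5)+3=-2
LOAD R5, [R6] → R5=M[116]=-1
SUB R4, R5 → R4=(-24)-(-1)=-23
ADD R6, 4 → R6=116+4=120
SUB R0, 1 → R0=3-1=2
CMP R0, 2  (cmp 2,2)
JNZ start: not taken
STORE R4, [108] → M[108]=-23
halt.

-23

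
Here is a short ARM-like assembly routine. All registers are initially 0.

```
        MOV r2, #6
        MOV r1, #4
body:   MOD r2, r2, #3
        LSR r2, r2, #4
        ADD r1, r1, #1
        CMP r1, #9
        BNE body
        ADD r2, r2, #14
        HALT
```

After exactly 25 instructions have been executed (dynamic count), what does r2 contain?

0

MOV r2, #6 → r2=6
MOV r1, #4 → r1=4
MOD r2, r2, #3 → r2=6%3=0
LSR r2, r2, #4 → r2=0>>4=0
ADD r1, r1, #1 → r1=4+1=5
CMP r1, #9  (cmp 5,9)
BNE body: taken
MOD r2, r2, #3 → r2=0%3=0
LSR r2, r2, #4 → r2=0>>4=0
ADD r1, r1, #1 → r1=5+1=6
CMP r1, #9  (cmp 6,9)
BNE body: taken
MOD r2, r2, #3 → r2=0%3=0
LSR r2, r2, #4 → r2=0>>4=0
ADD r1, r1, #1 → r1=6+1=7
CMP r1, #9  (cmp 7,9)
BNE body: taken
MOD r2, r2, #3 → r2=0%3=0
LSR r2, r2, #4 → r2=0>>4=0
ADD r1, r1, #1 → r1=7+1=8
CMP r1, #9  (cmp 8,9)
BNE body: taken
MOD r2, r2, #3 → r2=0%3=0
LSR r2, r2, #4 → r2=0>>4=0
ADD r1, r1, #1 → r1=8+1=9
After step 25: r2 = 0.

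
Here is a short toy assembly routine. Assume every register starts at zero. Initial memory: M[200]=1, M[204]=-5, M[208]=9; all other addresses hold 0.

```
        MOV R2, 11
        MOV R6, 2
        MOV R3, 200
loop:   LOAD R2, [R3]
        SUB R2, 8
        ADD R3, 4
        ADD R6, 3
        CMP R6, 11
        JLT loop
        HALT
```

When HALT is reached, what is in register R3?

MOV R2, 11 → R2=11
MOV R6, 2 → R6=2
MOV R3, 200 → R3=200
LOAD R2, [R3] → R2=M[200]=1
SUB R2, 8 → R2=1-8=-7
ADD R3, 4 → R3=200+4=204
ADD R6, 3 → R6=2+3=5
CMP R6, 11  (cmp 5,11)
JLT loop: taken
LOAD R2, [R3] → R2=M[204]=-5
SUB R2, 8 → R2=(-5)-8=-13
ADD R3, 4 → R3=204+4=208
ADD R6, 3 → R6=5+3=8
CMP R6, 11  (cmp 8,11)
JLT loop: taken
LOAD R2, [R3] → R2=M[208]=9
SUB R2, 8 → R2=9-8=1
ADD R3, 4 → R3=208+4=212
ADD R6, 3 → R6=8+3=11
CMP R6, 11  (cmp 11,11)
JLT loop: not taken
halt.

212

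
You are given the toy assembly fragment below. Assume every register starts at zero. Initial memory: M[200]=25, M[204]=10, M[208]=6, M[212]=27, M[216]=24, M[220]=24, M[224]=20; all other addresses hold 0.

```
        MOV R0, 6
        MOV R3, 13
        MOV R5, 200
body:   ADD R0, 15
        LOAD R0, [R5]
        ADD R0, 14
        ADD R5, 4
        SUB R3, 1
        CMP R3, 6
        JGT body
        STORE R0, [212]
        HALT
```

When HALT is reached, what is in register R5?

MOV R0, 6 → R0=6
MOV R3, 13 → R3=13
MOV R5, 200 → R5=200
ADD R0, 15 → R0=6+15=21
LOAD R0, [R5] → R0=M[200]=25
ADD R0, 14 → R0=25+14=39
ADD R5, 4 → R5=200+4=204
SUB R3, 1 → R3=13-1=12
CMP R3, 6  (cmp 12,6)
JGT body: taken
ADD R0, 15 → R0=39+15=54
LOAD R0, [R5] → R0=M[204]=10
ADD R0, 14 → R0=10+14=24
ADD R5, 4 → R5=204+4=208
SUB R3, 1 → R3=12-1=11
CMP R3, 6  (cmp 11,6)
JGT body: taken
ADD R0, 15 → R0=24+15=39
LOAD R0, [R5] → R0=M[208]=6
ADD R0, 14 → R0=6+14=20
ADD R5, 4 → R5=208+4=212
SUB R3, 1 → R3=11-1=10
CMP R3, 6  (cmp 10,6)
JGT body: taken
ADD R0, 15 → R0=20+15=35
LOAD R0, [R5] → R0=M[212]=27
ADD R0, 14 → R0=27+14=41
ADD R5, 4 → R5=212+4=216
SUB R3, 1 → R3=10-1=9
CMP R3, 6  (cmp 9,6)
JGT body: taken
ADD R0, 15 → R0=41+15=56
LOAD R0, [R5] → R0=M[216]=24
ADD R0, 14 → R0=24+14=38
ADD R5, 4 → R5=216+4=220
SUB R3, 1 → R3=9-1=8
CMP R3, 6  (cmp 8,6)
JGT body: taken
ADD R0, 15 → R0=38+15=53
LOAD R0, [R5] → R0=M[220]=24
ADD R0, 14 → R0=24+14=38
ADD R5, 4 → R5=220+4=224
SUB R3, 1 → R3=8-1=7
CMP R3, 6  (cmp 7,6)
JGT body: taken
ADD R0, 15 → R0=38+15=53
LOAD R0, [R5] → R0=M[224]=20
ADD R0, 14 → R0=20+14=34
ADD R5, 4 → R5=224+4=228
SUB R3, 1 → R3=7-1=6
CMP R3, 6  (cmp 6,6)
JGT body: not taken
STORE R0, [212] → M[212]=34
halt.

228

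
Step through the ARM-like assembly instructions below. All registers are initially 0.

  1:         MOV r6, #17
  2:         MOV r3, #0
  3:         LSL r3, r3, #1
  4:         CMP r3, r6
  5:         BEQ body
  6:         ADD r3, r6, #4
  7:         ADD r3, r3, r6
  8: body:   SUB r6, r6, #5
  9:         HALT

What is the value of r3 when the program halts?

after MOV r6, #17: r6=17
after MOV r3, #0: r3=0
after LSL r3, r3, #1: r3=0<<1=0
CMP r3, r6  (cmp 0,17)
BEQ body: not taken
after ADD r3, r6, #4: r3=17+4=21
after ADD r3, r3, r6: r3=21+17=38
after SUB r6, r6, #5: r6=17-5=12
halt.

38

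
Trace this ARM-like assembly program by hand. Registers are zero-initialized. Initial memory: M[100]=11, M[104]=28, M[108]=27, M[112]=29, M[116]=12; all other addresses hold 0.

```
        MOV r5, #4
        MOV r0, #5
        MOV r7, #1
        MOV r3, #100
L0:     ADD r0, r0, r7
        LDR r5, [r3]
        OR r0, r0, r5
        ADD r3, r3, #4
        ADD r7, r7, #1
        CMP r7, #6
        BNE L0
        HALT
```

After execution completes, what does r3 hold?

120

after MOV r5, #4: r5=4
after MOV r0, #5: r0=5
after MOV r7, #1: r7=1
after MOV r3, #100: r3=100
after ADD r0, r0, r7: r0=5+1=6
after LDR r5, [r3]: r5=M[100]=11
after OR r0, r0, r5: r0=6|11=15
after ADD r3, r3, #4: r3=100+4=104
after ADD r7, r7, #1: r7=1+1=2
CMP r7, #6  (cmp 2,6)
BNE L0: taken
after ADD r0, r0, r7: r0=15+2=17
after LDR r5, [r3]: r5=M[104]=28
after OR r0, r0, r5: r0=17|28=29
after ADD r3, r3, #4: r3=104+4=108
after ADD r7, r7, #1: r7=2+1=3
CMP r7, #6  (cmp 3,6)
BNE L0: taken
after ADD r0, r0, r7: r0=29+3=32
after LDR r5, [r3]: r5=M[108]=27
after OR r0, r0, r5: r0=32|27=59
after ADD r3, r3, #4: r3=108+4=112
after ADD r7, r7, #1: r7=3+1=4
CMP r7, #6  (cmp 4,6)
BNE L0: taken
after ADD r0, r0, r7: r0=59+4=63
after LDR r5, [r3]: r5=M[112]=29
after OR r0, r0, r5: r0=63|29=63
after ADD r3, r3, #4: r3=112+4=116
after ADD r7, r7, #1: r7=4+1=5
CMP r7, #6  (cmp 5,6)
BNE L0: taken
after ADD r0, r0, r7: r0=63+5=68
after LDR r5, [r3]: r5=M[116]=12
after OR r0, r0, r5: r0=68|12=76
after ADD r3, r3, #4: r3=116+4=120
after ADD r7, r7, #1: r7=5+1=6
CMP r7, #6  (cmp 6,6)
BNE L0: not taken
halt.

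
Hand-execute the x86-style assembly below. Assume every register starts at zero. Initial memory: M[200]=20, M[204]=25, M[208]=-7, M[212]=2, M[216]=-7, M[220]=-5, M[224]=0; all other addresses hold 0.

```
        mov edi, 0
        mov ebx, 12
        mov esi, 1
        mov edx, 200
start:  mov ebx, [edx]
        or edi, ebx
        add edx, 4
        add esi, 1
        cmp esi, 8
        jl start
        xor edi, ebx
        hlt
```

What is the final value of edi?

-1

edi=0
ebx=12
esi=1
edx=200
ebx=M[200]=20
edi=0|20=20
edx=200+4=204
esi=1+1=2
cmp esi, 8  (cmp 2,8)
jl start: taken
ebx=M[204]=25
edi=20|25=29
edx=204+4=208
esi=2+1=3
cmp esi, 8  (cmp 3,8)
jl start: taken
ebx=M[208]=-7
edi=29|(-7)=-3
edx=208+4=212
esi=3+1=4
cmp esi, 8  (cmp 4,8)
jl start: taken
ebx=M[212]=2
edi=(-3)|2=-1
edx=212+4=216
esi=4+1=5
cmp esi, 8  (cmp 5,8)
jl start: taken
ebx=M[216]=-7
edi=(-1)|(-7)=-1
edx=216+4=220
esi=5+1=6
cmp esi, 8  (cmp 6,8)
jl start: taken
ebx=M[220]=-5
edi=(-1)|(-5)=-1
edx=220+4=224
esi=6+1=7
cmp esi, 8  (cmp 7,8)
jl start: taken
ebx=M[224]=0
edi=(-1)|0=-1
edx=224+4=228
esi=7+1=8
cmp esi, 8  (cmp 8,8)
jl start: not taken
edi=(-1)^0=-1
halt.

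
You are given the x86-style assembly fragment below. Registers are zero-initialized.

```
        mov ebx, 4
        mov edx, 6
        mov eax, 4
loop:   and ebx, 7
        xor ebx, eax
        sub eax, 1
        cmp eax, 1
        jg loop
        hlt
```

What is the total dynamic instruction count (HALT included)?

ebx=4
edx=6
eax=4
ebx=4&7=4
ebx=4^4=0
eax=4-1=3
cmp eax, 1  (cmp 3,1)
jg loop: taken
ebx=0&7=0
ebx=0^3=3
eax=3-1=2
cmp eax, 1  (cmp 2,1)
jg loop: taken
ebx=3&7=3
ebx=3^2=1
eax=2-1=1
cmp eax, 1  (cmp 1,1)
jg loop: not taken
halt.
Total executed instructions: 19.

19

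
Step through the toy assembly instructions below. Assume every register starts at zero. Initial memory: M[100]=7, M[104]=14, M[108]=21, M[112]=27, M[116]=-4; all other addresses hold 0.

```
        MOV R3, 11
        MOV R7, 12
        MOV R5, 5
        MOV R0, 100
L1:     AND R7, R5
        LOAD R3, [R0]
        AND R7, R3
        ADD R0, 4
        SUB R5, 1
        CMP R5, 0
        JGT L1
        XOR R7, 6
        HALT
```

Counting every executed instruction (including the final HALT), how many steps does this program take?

41

R3=11
R7=12
R5=5
R0=100
R7=12&5=4
R3=M[100]=7
R7=4&7=4
R0=100+4=104
R5=5-1=4
CMP R5, 0  (cmp 4,0)
JGT L1: taken
R7=4&4=4
R3=M[104]=14
R7=4&14=4
R0=104+4=108
R5=4-1=3
CMP R5, 0  (cmp 3,0)
JGT L1: taken
R7=4&3=0
R3=M[108]=21
R7=0&21=0
R0=108+4=112
R5=3-1=2
CMP R5, 0  (cmp 2,0)
JGT L1: taken
R7=0&2=0
R3=M[112]=27
R7=0&27=0
R0=112+4=116
R5=2-1=1
CMP R5, 0  (cmp 1,0)
JGT L1: taken
R7=0&1=0
R3=M[116]=-4
R7=0&(-4)=0
R0=116+4=120
R5=1-1=0
CMP R5, 0  (cmp 0,0)
JGT L1: not taken
R7=0^6=6
halt.
Total executed instructions: 41.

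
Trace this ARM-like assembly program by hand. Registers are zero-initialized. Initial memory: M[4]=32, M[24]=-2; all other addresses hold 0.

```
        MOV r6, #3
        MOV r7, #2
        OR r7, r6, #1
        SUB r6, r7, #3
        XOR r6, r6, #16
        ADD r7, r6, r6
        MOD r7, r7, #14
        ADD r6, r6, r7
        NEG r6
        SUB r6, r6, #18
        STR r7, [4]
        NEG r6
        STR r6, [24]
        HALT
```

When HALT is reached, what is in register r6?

MOV r6, #3 → r6=3
MOV r7, #2 → r7=2
OR r7, r6, #1 → r7=3|1=3
SUB r6, r7, #3 → r6=3-3=0
XOR r6, r6, #16 → r6=0^16=16
ADD r7, r6, r6 → r7=16+16=32
MOD r7, r7, #14 → r7=32%14=4
ADD r6, r6, r7 → r6=16+4=20
NEG r6 → r6=-(20)=-20
SUB r6, r6, #18 → r6=(-20)-18=-38
STR r7, [4] → M[4]=4
NEG r6 → r6=-(-38)=38
STR r6, [24] → M[24]=38
halt.

38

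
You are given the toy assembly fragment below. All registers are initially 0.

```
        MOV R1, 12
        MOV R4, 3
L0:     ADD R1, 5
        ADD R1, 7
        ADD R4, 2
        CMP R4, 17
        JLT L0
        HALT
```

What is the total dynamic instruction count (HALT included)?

38

after MOV R1, 12: R1=12
after MOV R4, 3: R4=3
after ADD R1, 5: R1=12+5=17
after ADD R1, 7: R1=17+7=24
after ADD R4, 2: R4=3+2=5
CMP R4, 17  (cmp 5,17)
JLT L0: taken
after ADD R1, 5: R1=24+5=29
after ADD R1, 7: R1=29+7=36
after ADD R4, 2: R4=5+2=7
CMP R4, 17  (cmp 7,17)
JLT L0: taken
after ADD R1, 5: R1=36+5=41
after ADD R1, 7: R1=41+7=48
after ADD R4, 2: R4=7+2=9
CMP R4, 17  (cmp 9,17)
JLT L0: taken
after ADD R1, 5: R1=48+5=53
after ADD R1, 7: R1=53+7=60
after ADD R4, 2: R4=9+2=11
CMP R4, 17  (cmp 11,17)
JLT L0: taken
after ADD R1, 5: R1=60+5=65
after ADD R1, 7: R1=65+7=72
after ADD R4, 2: R4=11+2=13
CMP R4, 17  (cmp 13,17)
JLT L0: taken
after ADD R1, 5: R1=72+5=77
after ADD R1, 7: R1=77+7=84
after ADD R4, 2: R4=13+2=15
CMP R4, 17  (cmp 15,17)
JLT L0: taken
after ADD R1, 5: R1=84+5=89
after ADD R1, 7: R1=89+7=96
after ADD R4, 2: R4=15+2=17
CMP R4, 17  (cmp 17,17)
JLT L0: not taken
halt.
Total executed instructions: 38.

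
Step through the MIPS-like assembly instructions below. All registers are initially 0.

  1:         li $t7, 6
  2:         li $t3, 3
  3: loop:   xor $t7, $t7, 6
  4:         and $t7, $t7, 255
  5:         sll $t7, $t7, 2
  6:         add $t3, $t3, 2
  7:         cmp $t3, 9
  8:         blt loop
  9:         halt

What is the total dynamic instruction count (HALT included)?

21

after li $t7, 6: $t7=6
after li $t3, 3: $t3=3
after xor $t7, $t7, 6: $t7=6^6=0
after and $t7, $t7, 255: $t7=0&255=0
after sll $t7, $t7, 2: $t7=0<<2=0
after add $t3, $t3, 2: $t3=3+2=5
cmp $t3, 9  (cmp 5,9)
blt loop: taken
after xor $t7, $t7, 6: $t7=0^6=6
after and $t7, $t7, 255: $t7=6&255=6
after sll $t7, $t7, 2: $t7=6<<2=24
after add $t3, $t3, 2: $t3=5+2=7
cmp $t3, 9  (cmp 7,9)
blt loop: taken
after xor $t7, $t7, 6: $t7=24^6=30
after and $t7, $t7, 255: $t7=30&255=30
after sll $t7, $t7, 2: $t7=30<<2=120
after add $t3, $t3, 2: $t3=7+2=9
cmp $t3, 9  (cmp 9,9)
blt loop: not taken
halt.
Total executed instructions: 21.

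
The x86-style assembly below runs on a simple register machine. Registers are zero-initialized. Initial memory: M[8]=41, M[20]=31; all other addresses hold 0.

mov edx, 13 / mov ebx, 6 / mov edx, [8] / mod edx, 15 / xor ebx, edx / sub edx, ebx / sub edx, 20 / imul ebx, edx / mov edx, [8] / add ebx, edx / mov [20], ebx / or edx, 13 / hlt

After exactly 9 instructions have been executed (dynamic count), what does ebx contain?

mov edx, 13 → edx=13
mov ebx, 6 → ebx=6
mov edx, [8] → edx=M[8]=41
mod edx, 15 → edx=41%15=11
xor ebx, edx → ebx=6^11=13
sub edx, ebx → edx=11-13=-2
sub edx, 20 → edx=(-2)-20=-22
imul ebx, edx → ebx=13*(-22)=-286
mov edx, [8] → edx=M[8]=41
After step 9: ebx = -286.

-286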